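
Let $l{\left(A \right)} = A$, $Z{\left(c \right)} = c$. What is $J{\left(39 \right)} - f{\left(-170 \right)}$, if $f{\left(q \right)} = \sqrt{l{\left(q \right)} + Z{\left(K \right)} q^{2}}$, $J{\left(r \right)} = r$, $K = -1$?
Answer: $39 - 3 i \sqrt{3230} \approx 39.0 - 170.5 i$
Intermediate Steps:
$f{\left(q \right)} = \sqrt{q - q^{2}}$
$J{\left(39 \right)} - f{\left(-170 \right)} = 39 - \sqrt{- 170 \left(1 - -170\right)} = 39 - \sqrt{- 170 \left(1 + 170\right)} = 39 - \sqrt{\left(-170\right) 171} = 39 - \sqrt{-29070} = 39 - 3 i \sqrt{3230}$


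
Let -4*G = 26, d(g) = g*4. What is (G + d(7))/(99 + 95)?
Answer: 43/388 ≈ 0.11082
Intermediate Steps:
d(g) = 4*g
G = -13/2 (G = -¼*26 = -13/2 ≈ -6.5000)
(G + d(7))/(99 + 95) = (-13/2 + 4*7)/(99 + 95) = (-13/2 + 28)/194 = (43/2)*(1/194) = 43/388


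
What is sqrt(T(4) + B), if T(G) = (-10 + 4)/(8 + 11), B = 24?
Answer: 15*sqrt(38)/19 ≈ 4.8666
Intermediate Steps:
T(G) = -6/19
sqrt(T(4) + B) = sqrt(-6/19 + 24) = sqrt(450/19) = 15*sqrt(38)/19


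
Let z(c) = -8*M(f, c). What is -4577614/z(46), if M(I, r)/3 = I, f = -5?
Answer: -2288807/60 ≈ -38147.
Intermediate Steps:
M(I, r) = 3*I
z(c) = 120 (z(c) = -24*(-5) = -8*(-15) = 120)
-4577614/z(46) = -4577614/120 = -4577614*1/120 = -2288807/60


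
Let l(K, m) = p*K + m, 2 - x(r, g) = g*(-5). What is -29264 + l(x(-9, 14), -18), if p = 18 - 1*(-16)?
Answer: -26834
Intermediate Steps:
p = 34 (p = 18 + 16 = 34)
x(r, g) = 2 + 5*g (x(r, g) = 2 - g*(-5) = 2 - (-5)*g = 2 + 5*g)
l(K, m) = m + 34*K (l(K, m) = 34*K + m = m + 34*K)
-29264 + l(x(-9, 14), -18) = -29264 + (-18 + 34*(2 + 5*14)) = -29264 + (-18 + 34*(2 + 70)) = -29264 + (-18 + 34*72) = -29264 + (-18 + 2448) = -29264 + 2430 = -26834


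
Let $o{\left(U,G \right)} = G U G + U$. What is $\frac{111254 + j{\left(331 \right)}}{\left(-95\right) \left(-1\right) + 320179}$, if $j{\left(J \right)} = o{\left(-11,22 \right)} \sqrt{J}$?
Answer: $\frac{55627}{160137} - \frac{5335 \sqrt{331}}{320274} \approx 0.044313$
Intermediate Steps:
$o{\left(U,G \right)} = U + U G^{2}$ ($o{\left(U,G \right)} = U G^{2} + U = U + U G^{2}$)
$j{\left(J \right)} = - 5335 \sqrt{J}$ ($j{\left(J \right)} = - 11 \left(1 + 22^{2}\right) \sqrt{J} = - 11 \left(1 + 484\right) \sqrt{J} = \left(-11\right) 485 \sqrt{J} = - 5335 \sqrt{J}$)
$\frac{111254 + j{\left(331 \right)}}{\left(-95\right) \left(-1\right) + 320179} = \frac{111254 - 5335 \sqrt{331}}{\left(-95\right) \left(-1\right) + 320179} = \frac{111254 - 5335 \sqrt{331}}{95 + 320179} = \frac{111254 - 5335 \sqrt{331}}{320274} = \left(111254 - 5335 \sqrt{331}\right) \frac{1}{320274} = \frac{55627}{160137} - \frac{5335 \sqrt{331}}{320274}$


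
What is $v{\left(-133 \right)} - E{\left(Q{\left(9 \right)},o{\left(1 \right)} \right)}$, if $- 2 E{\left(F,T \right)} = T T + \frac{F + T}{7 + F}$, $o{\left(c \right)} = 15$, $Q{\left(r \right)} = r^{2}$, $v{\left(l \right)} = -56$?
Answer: $\frac{1255}{22} \approx 57.045$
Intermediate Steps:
$E{\left(F,T \right)} = - \frac{T^{2}}{2} - \frac{F + T}{2 \left(7 + F\right)}$ ($E{\left(F,T \right)} = - \frac{T T + \frac{F + T}{7 + F}}{2} = - \frac{T^{2} + \frac{F + T}{7 + F}}{2} = - \frac{T^{2}}{2} - \frac{F + T}{2 \left(7 + F\right)}$)
$v{\left(-133 \right)} - E{\left(Q{\left(9 \right)},o{\left(1 \right)} \right)} = -56 - \frac{- 9^{2} - 15 - 7 \cdot 15^{2} - 9^{2} \cdot 15^{2}}{2 \left(7 + 9^{2}\right)} = -56 - \frac{\left(-1\right) 81 - 15 - 1575 - 81 \cdot 225}{2 \left(7 + 81\right)} = -56 - \frac{-81 - 15 - 1575 - 18225}{2 \cdot 88} = -56 - \frac{1}{2} \cdot \frac{1}{88} \left(-19896\right) = -56 - - \frac{2487}{22} = -56 + \frac{2487}{22} = \frac{1255}{22}$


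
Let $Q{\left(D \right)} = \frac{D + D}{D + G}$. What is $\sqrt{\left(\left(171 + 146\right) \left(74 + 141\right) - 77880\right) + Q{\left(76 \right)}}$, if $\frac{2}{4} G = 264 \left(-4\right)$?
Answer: $\frac{3 i \sqrt{279953563}}{509} \approx 98.616 i$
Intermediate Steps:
$G = -2112$ ($G = 2 \cdot 264 \left(-4\right) = 2 \left(-1056\right) = -2112$)
$Q{\left(D \right)} = \frac{2 D}{-2112 + D}$ ($Q{\left(D \right)} = \frac{D + D}{D - 2112} = \frac{2 D}{-2112 + D}$)
$\sqrt{\left(\left(171 + 146\right) \left(74 + 141\right) - 77880\right) + Q{\left(76 \right)}} = \sqrt{\left(\left(171 + 146\right) \left(74 + 141\right) - 77880\right) + 2 \cdot 76 \frac{1}{-2112 + 76}} = \sqrt{\left(317 \cdot 215 - 77880\right) + 2 \cdot 76 \frac{1}{-2036}} = \sqrt{\left(68155 - 77880\right) + 2 \cdot 76 \left(- \frac{1}{2036}\right)} = \sqrt{-9725 - \frac{38}{509}} = \sqrt{- \frac{4950063}{509}} = \frac{3 i \sqrt{279953563}}{509}$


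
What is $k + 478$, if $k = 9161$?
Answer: $9639$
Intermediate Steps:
$k + 478 = 9161 + 478 = 9639$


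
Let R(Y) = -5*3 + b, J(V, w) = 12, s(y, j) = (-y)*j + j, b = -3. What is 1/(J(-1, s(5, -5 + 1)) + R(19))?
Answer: -⅙ ≈ -0.16667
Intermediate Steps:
s(y, j) = j - j*y (s(y, j) = -j*y + j = j - j*y)
R(Y) = -18 (R(Y) = -5*3 - 3 = -15 - 3 = -18)
1/(J(-1, s(5, -5 + 1)) + R(19)) = 1/(12 - 18) = 1/(-6) = -⅙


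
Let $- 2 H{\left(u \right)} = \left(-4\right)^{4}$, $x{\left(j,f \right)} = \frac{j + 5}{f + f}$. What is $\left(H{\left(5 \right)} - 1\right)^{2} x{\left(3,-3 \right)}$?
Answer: $-22188$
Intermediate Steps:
$x{\left(j,f \right)} = \frac{5 + j}{2 f}$
$H{\left(u \right)} = -128$ ($H{\left(u \right)} = - \frac{\left(-4\right)^{4}}{2} = \left(- \frac{1}{2}\right) 256 = -128$)
$\left(H{\left(5 \right)} - 1\right)^{2} x{\left(3,-3 \right)} = \left(-128 - 1\right)^{2} \frac{5 + 3}{2 \left(-3\right)} = \left(-129\right)^{2} \cdot \frac{1}{2} \left(- \frac{1}{3}\right) 8 = 16641 \left(- \frac{4}{3}\right) = -22188$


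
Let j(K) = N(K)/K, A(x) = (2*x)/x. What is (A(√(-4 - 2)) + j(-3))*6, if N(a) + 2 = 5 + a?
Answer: 12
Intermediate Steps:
N(a) = 3 + a (N(a) = -2 + (5 + a) = 3 + a)
A(x) = 2
j(K) = (3 + K)/K
(A(√(-4 - 2)) + j(-3))*6 = (2 + (3 - 3)/(-3))*6 = (2 - ⅓*0)*6 = (2 + 0)*6 = 2*6 = 12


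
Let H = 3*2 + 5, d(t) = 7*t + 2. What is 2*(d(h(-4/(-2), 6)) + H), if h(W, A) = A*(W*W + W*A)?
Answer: 1370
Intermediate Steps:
h(W, A) = A*(W² + A*W)
d(t) = 2 + 7*t
H = 11 (H = 6 + 5 = 11)
2*(d(h(-4/(-2), 6)) + H) = 2*((2 + 7*(6*(-4/(-2))*(6 - 4/(-2)))) + 11) = 2*((2 + 7*(6*(-4*(-½))*(6 - 4*(-½)))) + 11) = 2*((2 + 7*(6*2*(6 + 2))) + 11) = 2*((2 + 7*(6*2*8)) + 11) = 2*((2 + 7*96) + 11) = 2*((2 + 672) + 11) = 2*(674 + 11) = 2*685 = 1370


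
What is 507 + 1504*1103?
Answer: 1659419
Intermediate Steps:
507 + 1504*1103 = 507 + 1658912 = 1659419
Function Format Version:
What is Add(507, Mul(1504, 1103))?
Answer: 1659419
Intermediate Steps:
Add(507, Mul(1504, 1103)) = Add(507, 1658912) = 1659419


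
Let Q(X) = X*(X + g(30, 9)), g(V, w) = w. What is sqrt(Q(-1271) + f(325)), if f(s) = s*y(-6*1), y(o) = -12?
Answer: sqrt(1600102) ≈ 1265.0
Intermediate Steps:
Q(X) = X*(9 + X) (Q(X) = X*(X + 9) = X*(9 + X))
f(s) = -12*s (f(s) = s*(-12) = -12*s)
sqrt(Q(-1271) + f(325)) = sqrt(-1271*(9 - 1271) - 12*325) = sqrt(-1271*(-1262) - 3900) = sqrt(1604002 - 3900) = sqrt(1600102)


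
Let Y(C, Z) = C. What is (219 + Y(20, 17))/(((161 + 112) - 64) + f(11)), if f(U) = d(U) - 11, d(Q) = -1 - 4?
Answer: 239/193 ≈ 1.2383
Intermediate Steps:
d(Q) = -5
f(U) = -16 (f(U) = -5 - 11 = -16)
(219 + Y(20, 17))/(((161 + 112) - 64) + f(11)) = (219 + 20)/(((161 + 112) - 64) - 16) = 239/((273 - 64) - 16) = 239/(209 - 16) = 239/193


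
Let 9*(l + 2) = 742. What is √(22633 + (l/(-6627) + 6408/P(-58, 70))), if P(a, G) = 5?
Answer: √106975332285/2115 ≈ 154.64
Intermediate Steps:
l = 724/9 (l = -2 + (⅑)*742 = -2 + 742/9 = 724/9 ≈ 80.444)
√(22633 + (l/(-6627) + 6408/P(-58, 70))) = √(22633 + ((724/9)/(-6627) + 6408/5)) = √(22633 + ((724/9)*(-1/6627) + 6408*(⅕))) = √(22633 + (-724/59643 + 6408/5)) = √(22633 + 382188724/298215) = √(7131688819/298215) = √106975332285/2115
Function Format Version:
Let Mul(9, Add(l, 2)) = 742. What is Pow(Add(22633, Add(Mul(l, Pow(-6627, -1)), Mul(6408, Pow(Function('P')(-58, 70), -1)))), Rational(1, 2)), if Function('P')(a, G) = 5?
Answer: Mul(Rational(1, 2115), Pow(106975332285, Rational(1, 2))) ≈ 154.64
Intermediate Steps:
l = Rational(724, 9) (l = Add(-2, Mul(Rational(1, 9), 742)) = Add(-2, Rational(742, 9)) = Rational(724, 9) ≈ 80.444)
Pow(Add(22633, Add(Mul(l, Pow(-6627, -1)), Mul(6408, Pow(Function('P')(-58, 70), -1)))), Rational(1, 2)) = Pow(Add(22633, Add(Mul(Rational(724, 9), Pow(-6627, -1)), Mul(6408, Pow(5, -1)))), Rational(1, 2)) = Pow(Add(22633, Add(Mul(Rational(724, 9), Rational(-1, 6627)), Mul(6408, Rational(1, 5)))), Rational(1, 2)) = Pow(Add(22633, Add(Rational(-724, 59643), Rational(6408, 5))), Rational(1, 2)) = Pow(Add(22633, Rational(382188724, 298215)), Rational(1, 2)) = Pow(Rational(7131688819, 298215), Rational(1, 2)) = Mul(Rational(1, 2115), Pow(106975332285, Rational(1, 2)))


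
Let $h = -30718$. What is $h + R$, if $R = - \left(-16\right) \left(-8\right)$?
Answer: $-30846$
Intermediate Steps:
$R = -128$ ($R = \left(-1\right) 128 = -128$)
$h + R = -30718 - 128 = -30846$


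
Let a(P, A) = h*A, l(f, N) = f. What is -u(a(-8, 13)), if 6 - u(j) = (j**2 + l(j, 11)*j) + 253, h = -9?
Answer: 27625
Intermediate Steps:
a(P, A) = -9*A
u(j) = -247 - 2*j**2 (u(j) = 6 - ((j**2 + j*j) + 253) = 6 - ((j**2 + j**2) + 253) = 6 - (2*j**2 + 253) = 6 - (253 + 2*j**2) = 6 + (-253 - 2*j**2) = -247 - 2*j**2)
-u(a(-8, 13)) = -(-247 - 2*(-9*13)**2) = -(-247 - 2*(-117)**2) = -(-247 - 2*13689) = -(-247 - 27378) = -1*(-27625) = 27625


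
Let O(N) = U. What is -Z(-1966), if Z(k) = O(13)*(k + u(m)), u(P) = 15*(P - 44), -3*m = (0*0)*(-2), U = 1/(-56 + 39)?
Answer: -2626/17 ≈ -154.47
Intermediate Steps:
U = -1/17 (U = 1/(-17) = -1/17 ≈ -0.058824)
O(N) = -1/17
m = 0 (m = -0*0*(-2)/3 = -0*(-2) = -1/3*0 = 0)
u(P) = -660 + 15*P (u(P) = 15*(-44 + P) = -660 + 15*P)
Z(k) = 660/17 - k/17 (Z(k) = -(k + (-660 + 15*0))/17 = -(k + (-660 + 0))/17 = -(k - 660)/17 = -(-660 + k)/17 = 660/17 - k/17)
-Z(-1966) = -(660/17 - 1/17*(-1966)) = -(660/17 + 1966/17) = -1*2626/17 = -2626/17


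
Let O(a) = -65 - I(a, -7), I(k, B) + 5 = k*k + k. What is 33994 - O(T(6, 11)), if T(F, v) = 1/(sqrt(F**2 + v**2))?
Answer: 5346479/157 + sqrt(157)/157 ≈ 34054.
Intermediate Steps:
I(k, B) = -5 + k + k**2 (I(k, B) = -5 + (k*k + k) = -5 + (k**2 + k) = -5 + (k + k**2) = -5 + k + k**2)
T(F, v) = 1/sqrt(F**2 + v**2)
O(a) = -60 - a - a**2 (O(a) = -65 - (-5 + a + a**2) = -65 + (5 - a - a**2) = -60 - a - a**2)
33994 - O(T(6, 11)) = 33994 - (-60 - 1/sqrt(6**2 + 11**2) - (1/sqrt(6**2 + 11**2))**2) = 33994 - (-60 - 1/sqrt(36 + 121) - (1/sqrt(36 + 121))**2) = 33994 - (-60 - 1/sqrt(157) - (1/sqrt(157))**2) = 33994 - (-60 - sqrt(157)/157 - (sqrt(157)/157)**2) = 33994 - (-60 - sqrt(157)/157 - 1*1/157) = 33994 - (-60 - sqrt(157)/157 - 1/157) = 33994 - (-9421/157 - sqrt(157)/157) = 33994 + (9421/157 + sqrt(157)/157) = 5346479/157 + sqrt(157)/157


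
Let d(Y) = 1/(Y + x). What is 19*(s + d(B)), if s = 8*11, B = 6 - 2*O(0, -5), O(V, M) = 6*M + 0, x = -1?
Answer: 108699/65 ≈ 1672.3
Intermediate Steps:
O(V, M) = 6*M
B = 66 (B = 6 - 12*(-5) = 6 - 2*(-30) = 6 + 60 = 66)
s = 88
d(Y) = 1/(-1 + Y) (d(Y) = 1/(Y - 1) = 1/(-1 + Y))
19*(s + d(B)) = 19*(88 + 1/(-1 + 66)) = 19*(88 + 1/65) = 19*(5721/65) = 108699/65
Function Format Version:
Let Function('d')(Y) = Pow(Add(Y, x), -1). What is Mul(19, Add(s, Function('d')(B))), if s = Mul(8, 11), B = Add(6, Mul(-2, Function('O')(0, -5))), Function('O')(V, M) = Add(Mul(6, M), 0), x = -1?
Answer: Rational(108699, 65) ≈ 1672.3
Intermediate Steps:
Function('O')(V, M) = Mul(6, M)
B = 66 (B = Add(6, Mul(-2, Mul(6, -5))) = Add(6, Mul(-2, -30)) = Add(6, 60) = 66)
s = 88
Function('d')(Y) = Pow(Add(-1, Y), -1) (Function('d')(Y) = Pow(Add(Y, -1), -1) = Pow(Add(-1, Y), -1))
Mul(19, Add(s, Function('d')(B))) = Mul(19, Add(88, Pow(Add(-1, 66), -1))) = Mul(19, Add(88, Pow(65, -1))) = Mul(19, Add(88, Rational(1, 65))) = Mul(19, Rational(5721, 65)) = Rational(108699, 65)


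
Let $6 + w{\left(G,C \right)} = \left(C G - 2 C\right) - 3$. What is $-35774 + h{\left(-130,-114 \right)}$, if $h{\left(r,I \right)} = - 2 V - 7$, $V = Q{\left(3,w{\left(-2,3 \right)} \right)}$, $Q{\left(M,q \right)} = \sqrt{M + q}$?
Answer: $-35781 - 6 i \sqrt{2} \approx -35781.0 - 8.4853 i$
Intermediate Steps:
$w{\left(G,C \right)} = -9 - 2 C + C G$ ($w{\left(G,C \right)} = -6 - \left(3 + 2 C - C G\right) = -9 - 2 C + C G$)
$V = 3 i \sqrt{2}$ ($V = \sqrt{3 - 21} = \sqrt{-18} = 3 i \sqrt{2} \approx 4.2426 i$)
$h{\left(r,I \right)} = -7 - 6 i \sqrt{2}$ ($h{\left(r,I \right)} = - 2 \cdot 3 i \sqrt{2} - 7 = - 6 i \sqrt{2} - 7 = -7 - 6 i \sqrt{2}$)
$-35774 + h{\left(-130,-114 \right)} = -35774 - \left(7 + 6 i \sqrt{2}\right) = -35781 - 6 i \sqrt{2}$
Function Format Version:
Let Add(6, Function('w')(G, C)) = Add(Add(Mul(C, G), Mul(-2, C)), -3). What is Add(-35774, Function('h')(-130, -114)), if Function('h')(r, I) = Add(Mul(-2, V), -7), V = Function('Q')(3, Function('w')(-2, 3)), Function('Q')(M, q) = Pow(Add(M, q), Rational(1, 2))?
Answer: Add(-35781, Mul(-6, I, Pow(2, Rational(1, 2)))) ≈ Add(-35781., Mul(-8.4853, I))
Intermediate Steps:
Function('w')(G, C) = Add(-9, Mul(-2, C), Mul(C, G)) (Function('w')(G, C) = Add(-6, Add(Add(Mul(C, G), Mul(-2, C)), -3)) = Add(-6, Add(Add(Mul(-2, C), Mul(C, G)), -3)) = Add(-6, Add(-3, Mul(-2, C), Mul(C, G))) = Add(-9, Mul(-2, C), Mul(C, G)))
V = Mul(3, I, Pow(2, Rational(1, 2))) (V = Pow(Add(3, Add(-9, Mul(-2, 3), Mul(3, -2))), Rational(1, 2)) = Pow(Add(3, Add(-9, -6, -6)), Rational(1, 2)) = Pow(Add(3, -21), Rational(1, 2)) = Pow(-18, Rational(1, 2)) = Mul(3, I, Pow(2, Rational(1, 2))) ≈ Mul(4.2426, I))
Function('h')(r, I) = Add(-7, Mul(-6, I, Pow(2, Rational(1, 2)))) (Function('h')(r, I) = Add(Mul(-2, Mul(3, I, Pow(2, Rational(1, 2)))), -7) = Add(Mul(-6, I, Pow(2, Rational(1, 2))), -7) = Add(-7, Mul(-6, I, Pow(2, Rational(1, 2)))))
Add(-35774, Function('h')(-130, -114)) = Add(-35774, Add(-7, Mul(-6, I, Pow(2, Rational(1, 2))))) = Add(-35781, Mul(-6, I, Pow(2, Rational(1, 2))))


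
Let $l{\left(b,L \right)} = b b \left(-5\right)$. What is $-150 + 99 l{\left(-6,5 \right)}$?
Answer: $-17970$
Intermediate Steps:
$l{\left(b,L \right)} = - 5 b^{2}$ ($l{\left(b,L \right)} = b^{2} \left(-5\right) = - 5 b^{2}$)
$-150 + 99 l{\left(-6,5 \right)} = -150 + 99 \left(- 5 \left(-6\right)^{2}\right) = -150 + 99 \left(\left(-5\right) 36\right) = -150 + 99 \left(-180\right) = -150 - 17820 = -17970$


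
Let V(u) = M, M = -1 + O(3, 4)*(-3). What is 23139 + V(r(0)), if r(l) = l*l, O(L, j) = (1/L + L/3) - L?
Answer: 23143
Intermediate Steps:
O(L, j) = 1/L - 2*L/3 (O(L, j) = (1/L + L*(⅓)) - L = (1/L + L/3) - L = 1/L - 2*L/3)
r(l) = l²
M = 4 (M = -1 + (1/3 - ⅔*3)*(-3) = -1 + (⅓ - 2)*(-3) = -1 - 5/3*(-3) = -1 + 5 = 4)
V(u) = 4
23139 + V(r(0)) = 23139 + 4 = 23143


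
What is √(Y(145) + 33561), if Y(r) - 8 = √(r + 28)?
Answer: √(33569 + √173) ≈ 183.25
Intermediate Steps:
Y(r) = 8 + √(28 + r) (Y(r) = 8 + √(r + 28) = 8 + √(28 + r))
√(Y(145) + 33561) = √((8 + √(28 + 145)) + 33561) = √((8 + √173) + 33561) = √(33569 + √173)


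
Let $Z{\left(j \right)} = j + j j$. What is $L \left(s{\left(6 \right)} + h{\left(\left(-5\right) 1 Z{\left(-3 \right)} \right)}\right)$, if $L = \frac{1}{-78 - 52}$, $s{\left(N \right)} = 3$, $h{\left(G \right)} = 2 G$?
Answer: $\frac{57}{130} \approx 0.43846$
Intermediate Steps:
$Z{\left(j \right)} = j + j^{2}$
$L = - \frac{1}{130}$ ($L = \frac{1}{-130} = - \frac{1}{130} \approx -0.0076923$)
$L \left(s{\left(6 \right)} + h{\left(\left(-5\right) 1 Z{\left(-3 \right)} \right)}\right) = - \frac{3 + 2 \left(-5\right) 1 \left(- 3 \left(1 - 3\right)\right)}{130} = - \frac{3 + 2 \left(- 5 \left(\left(-3\right) \left(-2\right)\right)\right)}{130} = - \frac{3 + 2 \left(\left(-5\right) 6\right)}{130} = - \frac{3 + 2 \left(-30\right)}{130} = - \frac{3 - 60}{130} = \left(- \frac{1}{130}\right) \left(-57\right) = \frac{57}{130}$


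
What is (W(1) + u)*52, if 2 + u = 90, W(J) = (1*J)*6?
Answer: 4888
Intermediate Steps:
W(J) = 6*J (W(J) = J*6 = 6*J)
u = 88 (u = -2 + 90 = 88)
(W(1) + u)*52 = (6*1 + 88)*52 = (6 + 88)*52 = 94*52 = 4888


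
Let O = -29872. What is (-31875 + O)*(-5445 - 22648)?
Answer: 1734658471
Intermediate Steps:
(-31875 + O)*(-5445 - 22648) = (-31875 - 29872)*(-5445 - 22648) = -61747*(-28093) = 1734658471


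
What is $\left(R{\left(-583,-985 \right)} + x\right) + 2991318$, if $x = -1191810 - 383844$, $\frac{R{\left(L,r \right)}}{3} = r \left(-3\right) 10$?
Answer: $1504314$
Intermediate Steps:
$R{\left(L,r \right)} = - 90 r$ ($R{\left(L,r \right)} = 3 r \left(-3\right) 10 = 3 - 3 r 10 = 3 \left(- 30 r\right) = - 90 r$)
$x = -1575654$ ($x = -1191810 - 383844 = -1575654$)
$\left(R{\left(-583,-985 \right)} + x\right) + 2991318 = \left(\left(-90\right) \left(-985\right) - 1575654\right) + 2991318 = \left(88650 - 1575654\right) + 2991318 = -1487004 + 2991318 = 1504314$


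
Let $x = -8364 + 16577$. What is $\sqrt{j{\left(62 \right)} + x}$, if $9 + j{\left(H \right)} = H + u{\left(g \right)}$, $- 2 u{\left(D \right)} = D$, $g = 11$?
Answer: $\frac{\sqrt{33042}}{2} \approx 90.887$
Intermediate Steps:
$u{\left(D \right)} = - \frac{D}{2}$
$j{\left(H \right)} = - \frac{29}{2} + H$ ($j{\left(H \right)} = -9 + \left(H - \frac{11}{2}\right) = -9 + \left(- \frac{11}{2} + H\right) = - \frac{29}{2} + H$)
$x = 8213$
$\sqrt{j{\left(62 \right)} + x} = \sqrt{\left(- \frac{29}{2} + 62\right) + 8213} = \sqrt{\frac{95}{2} + 8213} = \sqrt{\frac{16521}{2}} = \frac{\sqrt{33042}}{2}$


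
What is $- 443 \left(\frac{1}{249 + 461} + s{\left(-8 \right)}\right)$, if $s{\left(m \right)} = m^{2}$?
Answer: $- \frac{20130363}{710} \approx -28353.0$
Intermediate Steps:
$- 443 \left(\frac{1}{249 + 461} + s{\left(-8 \right)}\right) = - 443 \left(\frac{1}{249 + 461} + \left(-8\right)^{2}\right) = - 443 \left(\frac{1}{710} + 64\right) = \left(-443\right) \frac{45441}{710} = - \frac{20130363}{710}$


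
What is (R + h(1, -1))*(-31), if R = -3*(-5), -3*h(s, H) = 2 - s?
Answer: -1364/3 ≈ -454.67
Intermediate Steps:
h(s, H) = -⅔ + s/3 (h(s, H) = -(2 - s)/3 = -⅔ + s/3)
R = 15
(R + h(1, -1))*(-31) = (15 + (-⅔ + (⅓)*1))*(-31) = (15 + (-⅔ + ⅓))*(-31) = (15 - ⅓)*(-31) = (44/3)*(-31) = -1364/3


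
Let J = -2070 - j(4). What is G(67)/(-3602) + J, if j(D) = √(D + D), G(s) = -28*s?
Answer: -3727132/1801 - 2*√2 ≈ -2072.3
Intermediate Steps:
j(D) = √2*√D (j(D) = √(2*D) = √2*√D)
J = -2070 - 2*√2 (J = -2070 - √2*√4 = -2070 - √2*2 = -2070 - 2*√2 ≈ -2072.8)
G(67)/(-3602) + J = -28*67/(-3602) + (-2070 - 2*√2) = -1876*(-1/3602) + (-2070 - 2*√2) = 938/1801 + (-2070 - 2*√2) = -3727132/1801 - 2*√2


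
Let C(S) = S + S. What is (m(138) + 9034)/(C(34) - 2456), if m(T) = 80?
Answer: -1519/398 ≈ -3.8166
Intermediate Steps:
C(S) = 2*S
(m(138) + 9034)/(C(34) - 2456) = (80 + 9034)/(2*34 - 2456) = 9114/(68 - 2456) = 9114/(-2388) = 9114*(-1/2388) = -1519/398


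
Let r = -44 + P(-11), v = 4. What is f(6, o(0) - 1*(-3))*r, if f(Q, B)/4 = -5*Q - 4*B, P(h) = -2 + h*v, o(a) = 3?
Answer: 19440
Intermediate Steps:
P(h) = -2 + 4*h (P(h) = -2 + h*4 = -2 + 4*h)
f(Q, B) = -20*Q - 16*B (f(Q, B) = 4*(-5*Q - 4*B) = -20*Q - 16*B)
r = -90 (r = -44 + (-2 + 4*(-11)) = -44 + (-2 - 44) = -44 - 46 = -90)
f(6, o(0) - 1*(-3))*r = (-20*6 - 16*(3 - 1*(-3)))*(-90) = (-120 - 16*(3 + 3))*(-90) = (-120 - 16*6)*(-90) = (-120 - 96)*(-90) = -216*(-90) = 19440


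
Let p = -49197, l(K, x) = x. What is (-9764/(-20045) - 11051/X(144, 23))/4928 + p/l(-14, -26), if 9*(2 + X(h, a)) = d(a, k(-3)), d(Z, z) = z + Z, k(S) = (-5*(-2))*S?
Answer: 12154599756163/6420814400 ≈ 1893.0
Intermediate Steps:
k(S) = 10*S
d(Z, z) = Z + z
X(h, a) = -16/3 + a/9 (X(h, a) = -2 + (a + 10*(-3))/9 = -2 + (a - 30)/9 = -2 + (-30 + a)/9 = -2 + (-10/3 + a/9) = -16/3 + a/9)
(-9764/(-20045) - 11051/X(144, 23))/4928 + p/l(-14, -26) = (-9764/(-20045) - 11051/(-16/3 + (⅑)*23))/4928 - 49197/(-26) = (-9764*(-1/20045) - 11051/(-16/3 + 23/9))*(1/4928) - 49197*(-1/26) = (9764/20045 - 11051/(-25/9))*(1/4928) + 49197/26 = (9764/20045 - 11051*(-9/25))*(1/4928) + 49197/26 = (9764/20045 + 99459/25)*(1/4928) + 49197/26 = (398779951/100225)*(1/4928) + 49197/26 = 398779951/493908800 + 49197/26 = 12154599756163/6420814400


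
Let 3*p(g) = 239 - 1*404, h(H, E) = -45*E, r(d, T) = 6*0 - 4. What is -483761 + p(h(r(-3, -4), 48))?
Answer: -483816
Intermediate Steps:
r(d, T) = -4 (r(d, T) = 0 - 4 = -4)
p(g) = -55 (p(g) = (239 - 1*404)/3 = (239 - 404)/3 = (⅓)*(-165) = -55)
-483761 + p(h(r(-3, -4), 48)) = -483761 - 55 = -483816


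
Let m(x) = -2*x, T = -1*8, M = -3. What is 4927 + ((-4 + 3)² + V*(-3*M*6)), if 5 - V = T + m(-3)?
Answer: 5306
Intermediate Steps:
T = -8
V = 7 (V = 5 - (-8 - 2*(-3)) = 5 - (-8 + 6) = 5 - 1*(-2) = 5 + 2 = 7)
4927 + ((-4 + 3)² + V*(-3*M*6)) = 4927 + ((-4 + 3)² + 7*(-3*(-3)*6)) = 4927 + ((-1)² + 7*(9*6)) = 4927 + (1 + 7*54) = 4927 + (1 + 378) = 4927 + 379 = 5306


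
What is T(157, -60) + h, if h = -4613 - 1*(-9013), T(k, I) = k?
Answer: 4557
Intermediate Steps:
h = 4400 (h = -4613 + 9013 = 4400)
T(157, -60) + h = 157 + 4400 = 4557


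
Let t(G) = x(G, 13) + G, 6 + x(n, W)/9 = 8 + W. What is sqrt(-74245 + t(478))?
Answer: 4*I*sqrt(4602) ≈ 271.35*I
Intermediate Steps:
x(n, W) = 18 + 9*W (x(n, W) = -54 + 9*(8 + W) = -54 + (72 + 9*W) = 18 + 9*W)
t(G) = 135 + G (t(G) = (18 + 9*13) + G = (18 + 117) + G = 135 + G)
sqrt(-74245 + t(478)) = sqrt(-74245 + (135 + 478)) = sqrt(-74245 + 613) = sqrt(-73632) = 4*I*sqrt(4602)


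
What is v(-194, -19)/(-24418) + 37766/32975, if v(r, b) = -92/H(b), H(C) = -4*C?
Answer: 17521991997/15298487450 ≈ 1.1453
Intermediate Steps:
v(r, b) = 23/b (v(r, b) = -92*(-1/(4*b)) = -(-23)/b = 23/b)
v(-194, -19)/(-24418) + 37766/32975 = (23/(-19))/(-24418) + 37766/32975 = (23*(-1/19))*(-1/24418) + 37766*(1/32975) = -23/19*(-1/24418) + 37766/32975 = 23/463942 + 37766/32975 = 17521991997/15298487450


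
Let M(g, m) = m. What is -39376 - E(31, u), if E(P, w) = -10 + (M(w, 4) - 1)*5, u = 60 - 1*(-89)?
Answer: -39381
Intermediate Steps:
u = 149 (u = 60 + 89 = 149)
E(P, w) = 5 (E(P, w) = -10 + (4 - 1)*5 = -10 + 3*5 = -10 + 15 = 5)
-39376 - E(31, u) = -39376 - 1*5 = -39376 - 5 = -39381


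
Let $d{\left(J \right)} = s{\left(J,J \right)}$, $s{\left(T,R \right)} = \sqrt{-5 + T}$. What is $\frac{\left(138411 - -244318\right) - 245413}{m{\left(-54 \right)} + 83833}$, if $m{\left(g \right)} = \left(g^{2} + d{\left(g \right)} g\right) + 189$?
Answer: $\frac{1492247301}{944798486} + \frac{926883 i \sqrt{59}}{944798486} \approx 1.5794 + 0.0075355 i$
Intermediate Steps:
$d{\left(J \right)} = \sqrt{-5 + J}$
$m{\left(g \right)} = 189 + g^{2} + g \sqrt{-5 + g}$ ($m{\left(g \right)} = \left(g^{2} + \sqrt{-5 + g} g\right) + 189 = \left(g^{2} + g \sqrt{-5 + g}\right) + 189 = 189 + g^{2} + g \sqrt{-5 + g}$)
$\frac{\left(138411 - -244318\right) - 245413}{m{\left(-54 \right)} + 83833} = \frac{\left(138411 - -244318\right) - 245413}{\left(189 + \left(-54\right)^{2} - 54 \sqrt{-5 - 54}\right) + 83833} = \frac{\left(138411 + 244318\right) - 245413}{\left(189 + 2916 - 54 \sqrt{-59}\right) + 83833} = \frac{382729 - 245413}{\left(189 + 2916 - 54 i \sqrt{59}\right) + 83833} = \frac{137316}{\left(189 + 2916 - 54 i \sqrt{59}\right) + 83833} = \frac{137316}{\left(3105 - 54 i \sqrt{59}\right) + 83833} = \frac{137316}{86938 - 54 i \sqrt{59}}$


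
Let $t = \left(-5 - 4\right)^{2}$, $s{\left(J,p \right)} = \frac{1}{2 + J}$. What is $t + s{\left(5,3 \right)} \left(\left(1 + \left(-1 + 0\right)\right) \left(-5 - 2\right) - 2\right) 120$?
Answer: $\frac{327}{7} \approx 46.714$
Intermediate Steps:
$t = 81$ ($t = \left(-9\right)^{2} = 81$)
$t + s{\left(5,3 \right)} \left(\left(1 + \left(-1 + 0\right)\right) \left(-5 - 2\right) - 2\right) 120 = 81 + \frac{\left(1 + \left(-1 + 0\right)\right) \left(-5 - 2\right) - 2}{2 + 5} \cdot 120 = 81 + \frac{\left(1 - 1\right) \left(-7\right) - 2}{7} \cdot 120 = 81 + \frac{0 \left(-7\right) - 2}{7} \cdot 120 = 81 + \frac{0 - 2}{7} \cdot 120 = 81 + \frac{1}{7} \left(-2\right) 120 = 81 - \frac{240}{7} = \frac{327}{7}$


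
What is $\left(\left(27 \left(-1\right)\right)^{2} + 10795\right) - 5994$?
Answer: $5530$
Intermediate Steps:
$\left(\left(27 \left(-1\right)\right)^{2} + 10795\right) - 5994 = \left(\left(-27\right)^{2} + 10795\right) - 5994 = \left(729 + 10795\right) - 5994 = 11524 - 5994 = 5530$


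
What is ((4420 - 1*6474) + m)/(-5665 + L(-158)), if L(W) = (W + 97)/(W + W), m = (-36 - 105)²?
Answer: -5633332/1790079 ≈ -3.1470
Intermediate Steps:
m = 19881 (m = (-141)² = 19881)
L(W) = (97 + W)/(2*W) (L(W) = (97 + W)/((2*W)) = (97 + W)*(1/(2*W)) = (97 + W)/(2*W))
((4420 - 1*6474) + m)/(-5665 + L(-158)) = ((4420 - 1*6474) + 19881)/(-5665 + (½)*(97 - 158)/(-158)) = ((4420 - 6474) + 19881)/(-5665 + (½)*(-1/158)*(-61)) = (-2054 + 19881)/(-5665 + 61/316) = 17827/(-1790079/316) = 17827*(-316/1790079) = -5633332/1790079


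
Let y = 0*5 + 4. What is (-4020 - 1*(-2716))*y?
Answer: -5216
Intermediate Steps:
y = 4 (y = 0 + 4 = 4)
(-4020 - 1*(-2716))*y = (-4020 - 1*(-2716))*4 = (-4020 + 2716)*4 = -1304*4 = -5216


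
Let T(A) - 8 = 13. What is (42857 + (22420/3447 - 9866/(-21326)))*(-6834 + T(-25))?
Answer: -1192638795190216/4083929 ≈ -2.9203e+8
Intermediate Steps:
T(A) = 21 (T(A) = 8 + 13 = 21)
(42857 + (22420/3447 - 9866/(-21326)))*(-6834 + T(-25)) = (42857 + (22420/3447 - 9866/(-21326)))*(-6834 + 21) = (42857 + (22420*(1/3447) - 9866*(-1/21326)))*(-6813) = (42857 + (22420/3447 + 4933/10663))*(-6813) = (42857 + 256068511/36755361)*(-6813) = (1575480574888/36755361)*(-6813) = -1192638795190216/4083929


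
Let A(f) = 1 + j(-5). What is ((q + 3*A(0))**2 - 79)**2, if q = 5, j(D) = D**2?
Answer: 46376100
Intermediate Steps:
A(f) = 26 (A(f) = 1 + (-5)**2 = 1 + 25 = 26)
((q + 3*A(0))**2 - 79)**2 = ((5 + 3*26)**2 - 79)**2 = ((5 + 78)**2 - 79)**2 = (83**2 - 79)**2 = (6889 - 79)**2 = 6810**2 = 46376100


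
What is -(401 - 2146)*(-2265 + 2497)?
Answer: 404840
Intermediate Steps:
-(401 - 2146)*(-2265 + 2497) = -(-1745)*232 = -1*(-404840) = 404840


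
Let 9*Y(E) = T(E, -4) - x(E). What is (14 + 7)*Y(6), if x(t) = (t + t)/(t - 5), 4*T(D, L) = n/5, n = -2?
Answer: -847/30 ≈ -28.233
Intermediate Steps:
T(D, L) = -1/10 (T(D, L) = (-2/5)/4 = (-2*1/5)/4 = (1/4)*(-2/5) = -1/10)
x(t) = 2*t/(-5 + t) (x(t) = (2*t)/(-5 + t) = 2*t/(-5 + t))
Y(E) = -1/90 - 2*E/(9*(-5 + E)) (Y(E) = (-1/10 - 2*E/(-5 + E))/9 = -1/90 - 2*E/(9*(-5 + E)))
(14 + 7)*Y(6) = (14 + 7)*((5 - 21*6)/(90*(-5 + 6))) = 21*((1/90)*(5 - 126)/1) = 21*((1/90)*1*(-121)) = 21*(-121/90) = -847/30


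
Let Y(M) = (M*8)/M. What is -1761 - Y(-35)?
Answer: -1769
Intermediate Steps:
Y(M) = 8 (Y(M) = (8*M)/M = 8)
-1761 - Y(-35) = -1761 - 1*8 = -1761 - 8 = -1769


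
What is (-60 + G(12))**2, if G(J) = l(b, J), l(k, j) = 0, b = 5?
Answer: 3600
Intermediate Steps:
G(J) = 0
(-60 + G(12))**2 = (-60 + 0)**2 = (-60)**2 = 3600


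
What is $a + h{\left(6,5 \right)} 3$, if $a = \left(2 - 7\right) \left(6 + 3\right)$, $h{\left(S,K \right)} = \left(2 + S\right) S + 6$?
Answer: $117$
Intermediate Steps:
$h{\left(S,K \right)} = 6 + S \left(2 + S\right)$ ($h{\left(S,K \right)} = S \left(2 + S\right) + 6 = 6 + S \left(2 + S\right)$)
$a = -45$ ($a = \left(-5\right) 9 = -45$)
$a + h{\left(6,5 \right)} 3 = -45 + \left(6 + 6^{2} + 2 \cdot 6\right) 3 = -45 + \left(6 + 36 + 12\right) 3 = -45 + 54 \cdot 3 = -45 + 162 = 117$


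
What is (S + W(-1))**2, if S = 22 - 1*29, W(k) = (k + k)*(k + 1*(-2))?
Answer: 1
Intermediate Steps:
W(k) = 2*k*(-2 + k) (W(k) = (2*k)*(k - 2) = (2*k)*(-2 + k) = 2*k*(-2 + k))
S = -7 (S = 22 - 29 = -7)
(S + W(-1))**2 = (-7 + 2*(-1)*(-2 - 1))**2 = (-7 + 2*(-1)*(-3))**2 = (-7 + 6)**2 = (-1)**2 = 1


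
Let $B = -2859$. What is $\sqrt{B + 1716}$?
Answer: $3 i \sqrt{127} \approx 33.808 i$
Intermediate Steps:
$\sqrt{B + 1716} = \sqrt{-2859 + 1716} = \sqrt{-1143} = 3 i \sqrt{127}$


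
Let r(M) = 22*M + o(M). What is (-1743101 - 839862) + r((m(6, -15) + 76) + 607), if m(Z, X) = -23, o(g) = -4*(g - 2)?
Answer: -2571075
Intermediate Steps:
o(g) = 8 - 4*g (o(g) = -4*(-2 + g) = 8 - 4*g)
r(M) = 8 + 18*M (r(M) = 22*M + (8 - 4*M) = 8 + 18*M)
(-1743101 - 839862) + r((m(6, -15) + 76) + 607) = (-1743101 - 839862) + (8 + 18*((-23 + 76) + 607)) = -2582963 + (8 + 18*(53 + 607)) = -2582963 + (8 + 18*660) = -2582963 + (8 + 11880) = -2582963 + 11888 = -2571075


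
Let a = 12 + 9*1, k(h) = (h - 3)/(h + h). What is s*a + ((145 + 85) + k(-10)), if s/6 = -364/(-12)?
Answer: 81053/20 ≈ 4052.6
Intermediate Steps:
k(h) = (-3 + h)/(2*h) (k(h) = (-3 + h)/((2*h)) = (-3 + h)*(1/(2*h)) = (-3 + h)/(2*h))
a = 21 (a = 12 + 9 = 21)
s = 182 (s = 6*(-364/(-12)) = 6*(-364*(-1/12)) = 6*(91/3) = 182)
s*a + ((145 + 85) + k(-10)) = 182*21 + ((145 + 85) + (½)*(-3 - 10)/(-10)) = 3822 + (230 + (½)*(-⅒)*(-13)) = 3822 + (230 + 13/20) = 3822 + 4613/20 = 81053/20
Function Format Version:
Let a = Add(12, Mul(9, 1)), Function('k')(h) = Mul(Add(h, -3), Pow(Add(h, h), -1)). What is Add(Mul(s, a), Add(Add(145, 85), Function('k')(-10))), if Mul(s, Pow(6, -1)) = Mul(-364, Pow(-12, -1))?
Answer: Rational(81053, 20) ≈ 4052.6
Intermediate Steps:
Function('k')(h) = Mul(Rational(1, 2), Pow(h, -1), Add(-3, h)) (Function('k')(h) = Mul(Add(-3, h), Pow(Mul(2, h), -1)) = Mul(Add(-3, h), Mul(Rational(1, 2), Pow(h, -1))) = Mul(Rational(1, 2), Pow(h, -1), Add(-3, h)))
a = 21 (a = Add(12, 9) = 21)
s = 182 (s = Mul(6, Mul(-364, Pow(-12, -1))) = Mul(6, Mul(-364, Rational(-1, 12))) = Mul(6, Rational(91, 3)) = 182)
Add(Mul(s, a), Add(Add(145, 85), Function('k')(-10))) = Add(Mul(182, 21), Add(Add(145, 85), Mul(Rational(1, 2), Pow(-10, -1), Add(-3, -10)))) = Add(3822, Add(230, Mul(Rational(1, 2), Rational(-1, 10), -13))) = Add(3822, Add(230, Rational(13, 20))) = Add(3822, Rational(4613, 20)) = Rational(81053, 20)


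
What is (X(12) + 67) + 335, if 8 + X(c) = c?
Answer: 406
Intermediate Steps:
X(c) = -8 + c
(X(12) + 67) + 335 = ((-8 + 12) + 67) + 335 = (4 + 67) + 335 = 71 + 335 = 406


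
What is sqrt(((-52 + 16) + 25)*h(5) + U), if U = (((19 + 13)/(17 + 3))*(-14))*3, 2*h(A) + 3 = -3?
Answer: 3*I*sqrt(95)/5 ≈ 5.8481*I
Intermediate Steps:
h(A) = -3 (h(A) = -3/2 + (1/2)*(-3) = -3/2 - 3/2 = -3)
U = -336/5 (U = ((32/20)*(-14))*3 = ((32*(1/20))*(-14))*3 = ((8/5)*(-14))*3 = -112/5*3 = -336/5 ≈ -67.200)
sqrt(((-52 + 16) + 25)*h(5) + U) = sqrt(((-52 + 16) + 25)*(-3) - 336/5) = sqrt((-36 + 25)*(-3) - 336/5) = sqrt(-11*(-3) - 336/5) = sqrt(33 - 336/5) = sqrt(-171/5) = 3*I*sqrt(95)/5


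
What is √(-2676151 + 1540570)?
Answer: I*√1135581 ≈ 1065.6*I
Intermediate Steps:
√(-2676151 + 1540570) = √(-1135581) = I*√1135581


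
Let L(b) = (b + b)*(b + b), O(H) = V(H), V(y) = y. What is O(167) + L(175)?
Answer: 122667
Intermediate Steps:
O(H) = H
L(b) = 4*b² (L(b) = (2*b)*(2*b) = 4*b²)
O(167) + L(175) = 167 + 4*175² = 167 + 4*30625 = 167 + 122500 = 122667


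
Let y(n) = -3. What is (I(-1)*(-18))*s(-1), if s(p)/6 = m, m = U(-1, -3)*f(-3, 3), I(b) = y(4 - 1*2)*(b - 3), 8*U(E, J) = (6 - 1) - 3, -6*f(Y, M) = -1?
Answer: -54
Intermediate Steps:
f(Y, M) = ⅙ (f(Y, M) = -⅙*(-1) = ⅙)
U(E, J) = ¼ (U(E, J) = ((6 - 1) - 3)/8 = (5 - 3)/8 = (⅛)*2 = ¼)
I(b) = 9 - 3*b (I(b) = -3*(b - 3) = -3*(-3 + b) = 9 - 3*b)
m = 1/24 (m = (¼)*(⅙) = 1/24 ≈ 0.041667)
s(p) = ¼ (s(p) = 6*(1/24) = ¼)
(I(-1)*(-18))*s(-1) = ((9 - 3*(-1))*(-18))*(¼) = ((9 + 3)*(-18))*(¼) = (12*(-18))*(¼) = -216*¼ = -54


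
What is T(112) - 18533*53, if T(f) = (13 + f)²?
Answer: -966624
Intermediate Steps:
T(112) - 18533*53 = (13 + 112)² - 18533*53 = 125² - 1*982249 = 15625 - 982249 = -966624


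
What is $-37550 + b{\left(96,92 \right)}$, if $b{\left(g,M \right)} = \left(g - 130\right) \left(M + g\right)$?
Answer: $-43942$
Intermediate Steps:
$b{\left(g,M \right)} = \left(-130 + g\right) \left(M + g\right)$ ($b{\left(g,M \right)} = \left(g - 130\right) \left(M + g\right) = \left(-130 + g\right) \left(M + g\right)$)
$-37550 + b{\left(96,92 \right)} = -37550 + \left(96^{2} - 11960 - 12480 + 92 \cdot 96\right) = -37550 + \left(9216 - 11960 - 12480 + 8832\right) = -37550 - 6392 = -43942$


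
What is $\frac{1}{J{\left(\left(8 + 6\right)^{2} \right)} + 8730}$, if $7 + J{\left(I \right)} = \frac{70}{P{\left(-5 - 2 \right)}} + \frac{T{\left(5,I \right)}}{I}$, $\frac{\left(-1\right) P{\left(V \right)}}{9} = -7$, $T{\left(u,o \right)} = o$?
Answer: $\frac{9}{78526} \approx 0.00011461$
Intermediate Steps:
$P{\left(V \right)} = 63$ ($P{\left(V \right)} = \left(-9\right) \left(-7\right) = 63$)
$J{\left(I \right)} = - \frac{44}{9}$ ($J{\left(I \right)} = -7 + \left(\frac{70}{63} + \frac{I}{I}\right) = -7 + \left(70 \cdot \frac{1}{63} + 1\right) = -7 + \left(\frac{10}{9} + 1\right) = -7 + \frac{19}{9} = - \frac{44}{9}$)
$\frac{1}{J{\left(\left(8 + 6\right)^{2} \right)} + 8730} = \frac{1}{- \frac{44}{9} + 8730} = \frac{1}{\frac{78526}{9}} = \frac{9}{78526}$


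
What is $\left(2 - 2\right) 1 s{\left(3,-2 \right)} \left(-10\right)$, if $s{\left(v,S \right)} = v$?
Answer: $0$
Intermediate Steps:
$\left(2 - 2\right) 1 s{\left(3,-2 \right)} \left(-10\right) = \left(2 - 2\right) 1 \cdot 3 \left(-10\right) = 0 \cdot 1 \cdot 3 \left(-10\right) = 0 \cdot 3 \left(-10\right) = 0 \left(-10\right) = 0$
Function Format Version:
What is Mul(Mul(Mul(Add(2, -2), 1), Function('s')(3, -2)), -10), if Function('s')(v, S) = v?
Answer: 0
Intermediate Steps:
Mul(Mul(Mul(Add(2, -2), 1), Function('s')(3, -2)), -10) = Mul(Mul(Mul(Add(2, -2), 1), 3), -10) = Mul(Mul(Mul(0, 1), 3), -10) = Mul(Mul(0, 3), -10) = Mul(0, -10) = 0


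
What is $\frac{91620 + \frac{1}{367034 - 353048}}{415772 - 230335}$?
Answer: $\frac{1281397321}{2593521882} \approx 0.49408$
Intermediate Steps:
$\frac{91620 + \frac{1}{367034 - 353048}}{415772 - 230335} = \frac{91620 + \frac{1}{13986}}{185437} = \left(91620 + \frac{1}{13986}\right) \frac{1}{185437} = \frac{1281397321}{13986} \cdot \frac{1}{185437} = \frac{1281397321}{2593521882}$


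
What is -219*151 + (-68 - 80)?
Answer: -33217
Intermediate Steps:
-219*151 + (-68 - 80) = -33069 - 148 = -33217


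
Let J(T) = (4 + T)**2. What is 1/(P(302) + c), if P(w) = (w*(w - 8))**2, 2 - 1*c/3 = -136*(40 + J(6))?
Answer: 1/7883366070 ≈ 1.2685e-10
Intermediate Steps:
c = 57126 (c = 6 - (-408)*(40 + (4 + 6)**2) = 6 - (-408)*(40 + 10**2) = 6 - (-408)*(40 + 100) = 6 - (-408)*140 = 6 - 3*(-19040) = 6 + 57120 = 57126)
P(w) = w**2*(-8 + w)**2 (P(w) = (w*(-8 + w))**2 = w**2*(-8 + w)**2)
1/(P(302) + c) = 1/(302**2*(-8 + 302)**2 + 57126) = 1/(91204*294**2 + 57126) = 1/(91204*86436 + 57126) = 1/(7883308944 + 57126) = 1/7883366070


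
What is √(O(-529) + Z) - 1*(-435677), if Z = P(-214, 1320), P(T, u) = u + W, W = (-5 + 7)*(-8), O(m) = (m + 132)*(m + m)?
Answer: 435677 + √421330 ≈ 4.3633e+5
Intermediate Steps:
O(m) = 2*m*(132 + m) (O(m) = (132 + m)*(2*m) = 2*m*(132 + m))
W = -16 (W = 2*(-8) = -16)
P(T, u) = -16 + u (P(T, u) = u - 16 = -16 + u)
Z = 1304 (Z = -16 + 1320 = 1304)
√(O(-529) + Z) - 1*(-435677) = √(2*(-529)*(132 - 529) + 1304) - 1*(-435677) = √(2*(-529)*(-397) + 1304) + 435677 = √(420026 + 1304) + 435677 = √421330 + 435677 = 435677 + √421330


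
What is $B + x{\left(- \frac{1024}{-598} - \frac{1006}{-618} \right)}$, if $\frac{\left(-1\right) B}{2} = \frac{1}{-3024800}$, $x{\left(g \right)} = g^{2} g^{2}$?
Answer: $\frac{13717611653417945219683178161}{110200950322253434550696400} \approx 124.48$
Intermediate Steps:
$x{\left(g \right)} = g^{4}$
$B = \frac{1}{1512400}$ ($B = - \frac{2}{-3024800} = \left(-2\right) \left(- \frac{1}{3024800}\right) = \frac{1}{1512400} \approx 6.612 \cdot 10^{-7}$)
$B + x{\left(- \frac{1024}{-598} - \frac{1006}{-618} \right)} = \frac{1}{1512400} + \left(- \frac{1024}{-598} - \frac{1006}{-618}\right)^{4} = \frac{1}{1512400} + \left(\left(-1024\right) \left(- \frac{1}{598}\right) - - \frac{503}{309}\right)^{4} = \frac{1}{1512400} + \left(\frac{512}{299} + \frac{503}{309}\right)^{4} = \frac{1}{1512400} + \left(\frac{308605}{92391}\right)^{4} = \frac{1}{1512400} + \frac{9070094935567968300625}{72864949961817928161} = \frac{13717611653417945219683178161}{110200950322253434550696400}$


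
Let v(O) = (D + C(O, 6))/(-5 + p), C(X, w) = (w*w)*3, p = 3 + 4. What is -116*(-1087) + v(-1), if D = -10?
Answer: 126141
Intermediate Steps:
p = 7
C(X, w) = 3*w**2 (C(X, w) = w**2*3 = 3*w**2)
v(O) = 49 (v(O) = (-10 + 3*6**2)/(-5 + 7) = (-10 + 3*36)/2 = (-10 + 108)*(1/2) = 98*(1/2) = 49)
-116*(-1087) + v(-1) = -116*(-1087) + 49 = 126092 + 49 = 126141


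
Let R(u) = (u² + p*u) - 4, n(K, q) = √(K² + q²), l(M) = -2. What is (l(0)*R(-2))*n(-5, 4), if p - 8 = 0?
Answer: 32*√41 ≈ 204.90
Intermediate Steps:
p = 8 (p = 8 + 0 = 8)
R(u) = -4 + u² + 8*u (R(u) = (u² + 8*u) - 4 = -4 + u² + 8*u)
(l(0)*R(-2))*n(-5, 4) = (-2*(-4 + (-2)² + 8*(-2)))*√((-5)² + 4²) = (-2*(-4 + 4 - 16))*√(25 + 16) = (-2*(-16))*√41 = 32*√41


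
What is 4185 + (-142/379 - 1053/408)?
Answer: 215559299/51544 ≈ 4182.0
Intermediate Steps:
4185 + (-142/379 - 1053/408) = 4185 + (-142*1/379 - 1053*1/408) = 4185 + (-142/379 - 351/136) = 4185 - 152341/51544 = 215559299/51544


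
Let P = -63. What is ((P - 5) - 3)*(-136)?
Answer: 9656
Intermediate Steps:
((P - 5) - 3)*(-136) = ((-63 - 5) - 3)*(-136) = (-68 - 3)*(-136) = -71*(-136) = 9656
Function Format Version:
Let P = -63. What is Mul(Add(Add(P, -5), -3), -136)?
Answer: 9656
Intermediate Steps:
Mul(Add(Add(P, -5), -3), -136) = Mul(Add(Add(-63, -5), -3), -136) = Mul(Add(-68, -3), -136) = Mul(-71, -136) = 9656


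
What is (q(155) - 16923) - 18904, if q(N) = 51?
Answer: -35776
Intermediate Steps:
(q(155) - 16923) - 18904 = (51 - 16923) - 18904 = -16872 - 18904 = -35776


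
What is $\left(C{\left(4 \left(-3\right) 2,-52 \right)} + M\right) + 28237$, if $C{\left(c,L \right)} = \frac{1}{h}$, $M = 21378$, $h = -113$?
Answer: $\frac{5606494}{113} \approx 49615.0$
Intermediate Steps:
$C{\left(c,L \right)} = - \frac{1}{113}$ ($C{\left(c,L \right)} = \frac{1}{-113} = - \frac{1}{113}$)
$\left(C{\left(4 \left(-3\right) 2,-52 \right)} + M\right) + 28237 = \left(- \frac{1}{113} + 21378\right) + 28237 = \frac{2415713}{113} + 28237 = \frac{5606494}{113}$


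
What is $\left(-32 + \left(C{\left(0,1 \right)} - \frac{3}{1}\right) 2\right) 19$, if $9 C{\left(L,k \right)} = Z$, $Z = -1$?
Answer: $- \frac{6536}{9} \approx -726.22$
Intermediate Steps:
$C{\left(L,k \right)} = - \frac{1}{9}$ ($C{\left(L,k \right)} = \frac{1}{9} \left(-1\right) = - \frac{1}{9}$)
$\left(-32 + \left(C{\left(0,1 \right)} - \frac{3}{1}\right) 2\right) 19 = \left(-32 + \left(- \frac{1}{9} - \frac{3}{1}\right) 2\right) 19 = \left(-32 + \left(- \frac{1}{9} - 3\right) 2\right) 19 = \left(-32 - \frac{56}{9}\right) 19 = \left(- \frac{344}{9}\right) 19 = - \frac{6536}{9}$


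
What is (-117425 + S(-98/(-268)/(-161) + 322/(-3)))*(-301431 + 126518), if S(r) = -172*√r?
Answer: 20539159025 + 75212590*I*√367038462/4623 ≈ 2.0539e+10 + 3.1169e+8*I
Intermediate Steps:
(-117425 + S(-98/(-268)/(-161) + 322/(-3)))*(-301431 + 126518) = (-117425 - 172*√(-98/(-268)/(-161) + 322/(-3)))*(-301431 + 126518) = (-117425 - 172*√(-98*(-1/268)*(-1/161) + 322*(-⅓)))*(-174913) = (-117425 - 172*√((49/134)*(-1/161) - 322/3))*(-174913) = (-117425 - 172*√(-7/3082 - 322/3))*(-174913) = (-117425 - 430*I*√367038462/4623)*(-174913) = 20539159025 + 75212590*I*√367038462/4623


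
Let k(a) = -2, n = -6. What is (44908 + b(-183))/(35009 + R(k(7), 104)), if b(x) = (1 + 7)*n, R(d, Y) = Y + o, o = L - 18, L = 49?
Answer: 11215/8786 ≈ 1.2765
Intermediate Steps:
o = 31 (o = 49 - 18 = 31)
R(d, Y) = 31 + Y (R(d, Y) = Y + 31 = 31 + Y)
b(x) = -48 (b(x) = (1 + 7)*(-6) = 8*(-6) = -48)
(44908 + b(-183))/(35009 + R(k(7), 104)) = (44908 - 48)/(35009 + (31 + 104)) = 44860/(35009 + 135) = 44860/35144 = 44860*(1/35144) = 11215/8786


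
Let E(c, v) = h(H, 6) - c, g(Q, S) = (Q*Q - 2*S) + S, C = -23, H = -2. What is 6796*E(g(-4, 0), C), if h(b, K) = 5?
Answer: -74756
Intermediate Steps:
g(Q, S) = Q² - S (g(Q, S) = (Q² - 2*S) + S = Q² - S)
E(c, v) = 5 - c
6796*E(g(-4, 0), C) = 6796*(5 - ((-4)² - 1*0)) = 6796*(5 - (16 + 0)) = 6796*(5 - 1*16) = 6796*(5 - 16) = 6796*(-11) = -74756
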